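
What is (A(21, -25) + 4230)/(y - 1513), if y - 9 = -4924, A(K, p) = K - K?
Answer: -2115/3214 ≈ -0.65806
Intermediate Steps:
A(K, p) = 0
y = -4915 (y = 9 - 4924 = -4915)
(A(21, -25) + 4230)/(y - 1513) = (0 + 4230)/(-4915 - 1513) = 4230/(-6428) = 4230*(-1/6428) = -2115/3214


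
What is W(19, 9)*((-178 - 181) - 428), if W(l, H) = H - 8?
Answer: -787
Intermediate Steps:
W(l, H) = -8 + H
W(19, 9)*((-178 - 181) - 428) = (-8 + 9)*((-178 - 181) - 428) = 1*(-359 - 428) = 1*(-787) = -787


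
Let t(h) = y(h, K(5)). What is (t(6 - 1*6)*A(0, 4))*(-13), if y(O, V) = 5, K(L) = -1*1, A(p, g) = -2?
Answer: 130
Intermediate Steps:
K(L) = -1
t(h) = 5
(t(6 - 1*6)*A(0, 4))*(-13) = (5*(-2))*(-13) = -10*(-13) = 130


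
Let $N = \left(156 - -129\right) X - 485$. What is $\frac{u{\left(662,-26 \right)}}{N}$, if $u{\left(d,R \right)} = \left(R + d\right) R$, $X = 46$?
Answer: $- \frac{16536}{12625} \approx -1.3098$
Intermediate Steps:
$u{\left(d,R \right)} = R \left(R + d\right)$
$N = 12625$ ($N = \left(156 - -129\right) 46 - 485 = \left(156 + 129\right) 46 - 485 = 285 \cdot 46 - 485 = 13110 - 485 = 12625$)
$\frac{u{\left(662,-26 \right)}}{N} = \frac{\left(-26\right) \left(-26 + 662\right)}{12625} = \left(-26\right) 636 \cdot \frac{1}{12625} = \left(-16536\right) \frac{1}{12625} = - \frac{16536}{12625}$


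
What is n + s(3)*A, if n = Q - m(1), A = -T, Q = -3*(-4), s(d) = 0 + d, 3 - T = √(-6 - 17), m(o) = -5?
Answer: 8 + 3*I*√23 ≈ 8.0 + 14.387*I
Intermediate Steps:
T = 3 - I*√23 (T = 3 - √(-6 - 17) = 3 - √(-23) = 3 - I*√23 ≈ 3.0 - 4.7958*I)
s(d) = d
Q = 12
A = -3 + I*√23 (A = -(3 - I*√23) = -3 + I*√23 ≈ -3.0 + 4.7958*I)
n = 17 (n = 12 - 1*(-5) = 12 + 5 = 17)
n + s(3)*A = 17 + 3*(-3 + I*√23) = 17 + (-9 + 3*I*√23) = 8 + 3*I*√23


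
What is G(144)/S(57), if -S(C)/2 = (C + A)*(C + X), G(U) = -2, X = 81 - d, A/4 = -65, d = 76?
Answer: -1/12586 ≈ -7.9453e-5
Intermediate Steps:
A = -260 (A = 4*(-65) = -260)
X = 5 (X = 81 - 1*76 = 81 - 76 = 5)
S(C) = -2*(-260 + C)*(5 + C) (S(C) = -2*(C - 260)*(C + 5) = -2*(-260 + C)*(5 + C))
G(144)/S(57) = -2/(2600 - 2*57**2 + 510*57) = -2/(2600 - 2*3249 + 29070) = -2/(2600 - 6498 + 29070) = -2/25172 = -2*1/25172 = -1/12586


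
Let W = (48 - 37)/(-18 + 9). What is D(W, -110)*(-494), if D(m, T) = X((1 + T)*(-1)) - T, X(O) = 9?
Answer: -58786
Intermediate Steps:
W = -11/9 (W = 11/(-9) = 11*(-1/9) = -11/9 ≈ -1.2222)
D(m, T) = 9 - T
D(W, -110)*(-494) = (9 - 1*(-110))*(-494) = (9 + 110)*(-494) = 119*(-494) = -58786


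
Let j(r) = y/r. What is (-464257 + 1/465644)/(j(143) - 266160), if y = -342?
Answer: 30913523570501/17722979656968 ≈ 1.7443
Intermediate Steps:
j(r) = -342/r
(-464257 + 1/465644)/(j(143) - 266160) = (-464257 + 1/465644)/(-342/143 - 266160) = (-464257 + 1/465644)/(-342*1/143 - 266160) = -216178486507/(465644*(-342/143 - 266160)) = -216178486507/(465644*(-38061222/143)) = -216178486507/465644*(-143/38061222) = 30913523570501/17722979656968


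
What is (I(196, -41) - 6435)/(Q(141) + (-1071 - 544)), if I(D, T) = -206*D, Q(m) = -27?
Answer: 46811/1642 ≈ 28.509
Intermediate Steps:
(I(196, -41) - 6435)/(Q(141) + (-1071 - 544)) = (-206*196 - 6435)/(-27 + (-1071 - 544)) = (-40376 - 6435)/(-27 - 1615) = -46811/(-1642) = -46811*(-1/1642) = 46811/1642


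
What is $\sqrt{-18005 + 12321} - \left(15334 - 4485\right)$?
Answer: $-10849 + 14 i \sqrt{29} \approx -10849.0 + 75.392 i$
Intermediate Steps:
$\sqrt{-18005 + 12321} - \left(15334 - 4485\right) = \sqrt{-5684} - \left(15334 - 4485\right) = 14 i \sqrt{29} - 10849 = -10849 + 14 i \sqrt{29}$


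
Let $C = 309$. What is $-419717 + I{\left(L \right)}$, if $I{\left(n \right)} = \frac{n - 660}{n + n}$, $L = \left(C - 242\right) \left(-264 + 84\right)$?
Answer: $- \frac{84363011}{201} \approx -4.1972 \cdot 10^{5}$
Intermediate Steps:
$L = -12060$ ($L = \left(309 - 242\right) \left(-264 + 84\right) = 67 \left(-180\right) = -12060$)
$I{\left(n \right)} = \frac{-660 + n}{2 n}$
$-419717 + I{\left(L \right)} = -419717 + \frac{-660 - 12060}{2 \left(-12060\right)} = -419717 + \frac{1}{2} \left(- \frac{1}{12060}\right) \left(-12720\right) = -419717 + \frac{106}{201} = - \frac{84363011}{201}$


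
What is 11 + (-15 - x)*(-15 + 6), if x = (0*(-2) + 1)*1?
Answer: 155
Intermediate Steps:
x = 1 (x = (0 + 1)*1 = 1*1 = 1)
11 + (-15 - x)*(-15 + 6) = 11 + (-15 - 1*1)*(-15 + 6) = 11 + (-15 - 1)*(-9) = 11 - 16*(-9) = 11 + 144 = 155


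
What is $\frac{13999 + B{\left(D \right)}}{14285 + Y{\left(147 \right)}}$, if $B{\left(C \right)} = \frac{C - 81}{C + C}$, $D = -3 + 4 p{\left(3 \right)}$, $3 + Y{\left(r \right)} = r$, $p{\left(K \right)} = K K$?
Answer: $\frac{153981}{158719} \approx 0.97015$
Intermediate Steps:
$p{\left(K \right)} = K^{2}$
$Y{\left(r \right)} = -3 + r$
$D = 33$ ($D = -3 + 4 \cdot 3^{2} = -3 + 4 \cdot 9 = -3 + 36 = 33$)
$B{\left(C \right)} = \frac{-81 + C}{2 C}$
$\frac{13999 + B{\left(D \right)}}{14285 + Y{\left(147 \right)}} = \frac{13999 + \frac{-81 + 33}{2 \cdot 33}}{14285 + \left(-3 + 147\right)} = \frac{13999 + \frac{1}{2} \cdot \frac{1}{33} \left(-48\right)}{14285 + 144} = \frac{13999 - \frac{8}{11}}{14429} = \frac{153981}{11} \cdot \frac{1}{14429} = \frac{153981}{158719}$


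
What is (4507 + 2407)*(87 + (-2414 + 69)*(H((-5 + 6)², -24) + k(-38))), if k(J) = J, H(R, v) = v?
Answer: 1005827978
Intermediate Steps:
(4507 + 2407)*(87 + (-2414 + 69)*(H((-5 + 6)², -24) + k(-38))) = (4507 + 2407)*(87 + (-2414 + 69)*(-24 - 38)) = 6914*(87 - 2345*(-62)) = 6914*(87 + 145390) = 6914*145477 = 1005827978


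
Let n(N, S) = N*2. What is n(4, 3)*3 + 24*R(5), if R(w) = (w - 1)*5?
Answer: 504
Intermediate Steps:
n(N, S) = 2*N
R(w) = -5 + 5*w (R(w) = (-1 + w)*5 = -5 + 5*w)
n(4, 3)*3 + 24*R(5) = (2*4)*3 + 24*(-5 + 5*5) = 8*3 + 24*(-5 + 25) = 24 + 24*20 = 24 + 480 = 504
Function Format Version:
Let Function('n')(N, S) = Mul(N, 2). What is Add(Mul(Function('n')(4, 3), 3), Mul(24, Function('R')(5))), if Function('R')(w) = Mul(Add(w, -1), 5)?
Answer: 504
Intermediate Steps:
Function('n')(N, S) = Mul(2, N)
Function('R')(w) = Add(-5, Mul(5, w)) (Function('R')(w) = Mul(Add(-1, w), 5) = Add(-5, Mul(5, w)))
Add(Mul(Function('n')(4, 3), 3), Mul(24, Function('R')(5))) = Add(Mul(Mul(2, 4), 3), Mul(24, Add(-5, Mul(5, 5)))) = Add(Mul(8, 3), Mul(24, Add(-5, 25))) = Add(24, Mul(24, 20)) = Add(24, 480) = 504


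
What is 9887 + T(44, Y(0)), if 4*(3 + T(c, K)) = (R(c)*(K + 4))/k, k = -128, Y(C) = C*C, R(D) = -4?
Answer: 316289/32 ≈ 9884.0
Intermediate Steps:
Y(C) = C²
T(c, K) = -95/32 + K/128 (T(c, K) = -3 + (-4*(K + 4)/(-128))/4 = -3 + (-4*(4 + K)*(-1/128))/4 = -3 + ((-16 - 4*K)*(-1/128))/4 = -3 + (⅛ + K/32)/4 = -3 + (1/32 + K/128) = -95/32 + K/128)
9887 + T(44, Y(0)) = 9887 + (-95/32 + (1/128)*0²) = 9887 + (-95/32 + (1/128)*0) = 9887 + (-95/32 + 0) = 9887 - 95/32 = 316289/32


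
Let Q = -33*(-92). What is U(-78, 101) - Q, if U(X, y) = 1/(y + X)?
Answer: -69827/23 ≈ -3036.0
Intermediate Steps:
U(X, y) = 1/(X + y)
Q = 3036
U(-78, 101) - Q = 1/(-78 + 101) - 1*3036 = 1/23 - 3036 = -69827/23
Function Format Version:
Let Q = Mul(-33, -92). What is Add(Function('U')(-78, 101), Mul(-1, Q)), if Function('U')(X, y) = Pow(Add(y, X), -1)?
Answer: Rational(-69827, 23) ≈ -3036.0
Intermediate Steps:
Function('U')(X, y) = Pow(Add(X, y), -1)
Q = 3036
Add(Function('U')(-78, 101), Mul(-1, Q)) = Add(Pow(Add(-78, 101), -1), Mul(-1, 3036)) = Add(Pow(23, -1), -3036) = Add(Rational(1, 23), -3036) = Rational(-69827, 23)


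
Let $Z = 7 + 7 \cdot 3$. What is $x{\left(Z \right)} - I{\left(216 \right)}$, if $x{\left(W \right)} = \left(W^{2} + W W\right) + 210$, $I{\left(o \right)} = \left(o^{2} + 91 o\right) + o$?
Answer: $-64750$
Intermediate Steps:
$I{\left(o \right)} = o^{2} + 92 o$
$Z = 28$ ($Z = 7 + 21 = 28$)
$x{\left(W \right)} = 210 + 2 W^{2}$ ($x{\left(W \right)} = \left(W^{2} + W^{2}\right) + 210 = 2 W^{2} + 210 = 210 + 2 W^{2}$)
$x{\left(Z \right)} - I{\left(216 \right)} = \left(210 + 2 \cdot 28^{2}\right) - 216 \left(92 + 216\right) = \left(210 + 2 \cdot 784\right) - 216 \cdot 308 = \left(210 + 1568\right) - 66528 = 1778 - 66528 = -64750$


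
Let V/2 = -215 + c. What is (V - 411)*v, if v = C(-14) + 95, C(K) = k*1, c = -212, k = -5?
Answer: -113850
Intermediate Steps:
C(K) = -5 (C(K) = -5*1 = -5)
V = -854 (V = 2*(-215 - 212) = 2*(-427) = -854)
v = 90 (v = -5 + 95 = 90)
(V - 411)*v = (-854 - 411)*90 = -1265*90 = -113850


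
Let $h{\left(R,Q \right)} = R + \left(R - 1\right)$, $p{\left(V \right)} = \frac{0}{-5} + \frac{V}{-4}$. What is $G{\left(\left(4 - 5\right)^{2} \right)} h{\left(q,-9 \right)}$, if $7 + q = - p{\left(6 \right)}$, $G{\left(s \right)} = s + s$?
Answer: $-24$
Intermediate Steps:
$p{\left(V \right)} = - \frac{V}{4}$ ($p{\left(V \right)} = 0 \left(- \frac{1}{5}\right) + V \left(- \frac{1}{4}\right) = 0 - \frac{V}{4} = - \frac{V}{4}$)
$G{\left(s \right)} = 2 s$
$q = - \frac{11}{2}$ ($q = -7 - \left(- \frac{1}{4}\right) 6 = -7 - - \frac{3}{2} = -7 + \frac{3}{2} = - \frac{11}{2} \approx -5.5$)
$h{\left(R,Q \right)} = -1 + 2 R$ ($h{\left(R,Q \right)} = R + \left(R - 1\right) = R + \left(-1 + R\right) = -1 + 2 R$)
$G{\left(\left(4 - 5\right)^{2} \right)} h{\left(q,-9 \right)} = 2 \left(4 - 5\right)^{2} \left(-1 + 2 \left(- \frac{11}{2}\right)\right) = 2 \left(-1\right)^{2} \left(-1 - 11\right) = 2 \cdot 1 \left(-12\right) = 2 \left(-12\right) = -24$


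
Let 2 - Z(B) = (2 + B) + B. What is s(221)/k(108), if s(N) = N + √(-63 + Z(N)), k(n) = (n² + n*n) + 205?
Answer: 221/23533 + I*√505/23533 ≈ 0.0093911 + 0.00095492*I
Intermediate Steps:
Z(B) = -2*B (Z(B) = 2 - ((2 + B) + B) = 2 - (2 + 2*B) = 2 + (-2 - 2*B) = -2*B)
k(n) = 205 + 2*n² (k(n) = (n² + n²) + 205 = 2*n² + 205 = 205 + 2*n²)
s(N) = N + √(-63 - 2*N)
s(221)/k(108) = (221 + √(-63 - 2*221))/(205 + 2*108²) = (221 + √(-63 - 442))/(205 + 2*11664) = (221 + √(-505))/(205 + 23328) = (221 + I*√505)/23533 = (221 + I*√505)*(1/23533) = 221/23533 + I*√505/23533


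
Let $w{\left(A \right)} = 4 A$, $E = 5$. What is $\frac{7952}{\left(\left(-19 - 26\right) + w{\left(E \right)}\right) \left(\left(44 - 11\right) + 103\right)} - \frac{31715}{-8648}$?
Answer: $\frac{4882763}{3675400} \approx 1.3285$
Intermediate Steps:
$\frac{7952}{\left(\left(-19 - 26\right) + w{\left(E \right)}\right) \left(\left(44 - 11\right) + 103\right)} - \frac{31715}{-8648} = \frac{7952}{\left(\left(-19 - 26\right) + 4 \cdot 5\right) \left(\left(44 - 11\right) + 103\right)} - \frac{31715}{-8648} = \frac{7952}{\left(-45 + 20\right) \left(33 + 103\right)} - - \frac{31715}{8648} = \frac{7952}{\left(-25\right) 136} + \frac{31715}{8648} = \frac{7952}{-3400} + \frac{31715}{8648} = 7952 \left(- \frac{1}{3400}\right) + \frac{31715}{8648} = - \frac{994}{425} + \frac{31715}{8648} = \frac{4882763}{3675400}$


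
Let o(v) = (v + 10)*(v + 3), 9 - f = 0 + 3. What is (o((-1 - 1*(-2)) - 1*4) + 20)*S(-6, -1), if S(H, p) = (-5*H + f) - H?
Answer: 840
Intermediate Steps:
f = 6 (f = 9 - (0 + 3) = 9 - 1*3 = 9 - 3 = 6)
o(v) = (3 + v)*(10 + v) (o(v) = (10 + v)*(3 + v) = (3 + v)*(10 + v))
S(H, p) = 6 - 6*H (S(H, p) = (-5*H + 6) - H = (6 - 5*H) - H = 6 - 6*H)
(o((-1 - 1*(-2)) - 1*4) + 20)*S(-6, -1) = ((30 + ((-1 - 1*(-2)) - 1*4)² + 13*((-1 - 1*(-2)) - 1*4)) + 20)*(6 - 6*(-6)) = ((30 + ((-1 + 2) - 4)² + 13*((-1 + 2) - 4)) + 20)*(6 + 36) = ((30 + (1 - 4)² + 13*(1 - 4)) + 20)*42 = ((30 + (-3)² + 13*(-3)) + 20)*42 = ((30 + 9 - 39) + 20)*42 = (0 + 20)*42 = 20*42 = 840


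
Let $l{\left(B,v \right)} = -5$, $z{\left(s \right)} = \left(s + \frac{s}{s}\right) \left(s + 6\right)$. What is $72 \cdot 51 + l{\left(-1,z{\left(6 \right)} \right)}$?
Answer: $3667$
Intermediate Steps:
$z{\left(s \right)} = \left(1 + s\right) \left(6 + s\right)$ ($z{\left(s \right)} = \left(s + 1\right) \left(6 + s\right) = \left(1 + s\right) \left(6 + s\right)$)
$72 \cdot 51 + l{\left(-1,z{\left(6 \right)} \right)} = 72 \cdot 51 - 5 = 3672 - 5 = 3667$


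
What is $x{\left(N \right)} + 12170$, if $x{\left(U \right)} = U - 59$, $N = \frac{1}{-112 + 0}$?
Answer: $\frac{1356431}{112} \approx 12111.0$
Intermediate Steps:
$N = - \frac{1}{112}$ ($N = \frac{1}{-112} = - \frac{1}{112} \approx -0.0089286$)
$x{\left(U \right)} = -59 + U$
$x{\left(N \right)} + 12170 = \left(-59 - \frac{1}{112}\right) + 12170 = - \frac{6609}{112} + 12170 = \frac{1356431}{112}$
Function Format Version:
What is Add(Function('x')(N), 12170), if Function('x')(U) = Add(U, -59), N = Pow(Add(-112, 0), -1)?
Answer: Rational(1356431, 112) ≈ 12111.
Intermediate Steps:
N = Rational(-1, 112) (N = Pow(-112, -1) = Rational(-1, 112) ≈ -0.0089286)
Function('x')(U) = Add(-59, U)
Add(Function('x')(N), 12170) = Add(Add(-59, Rational(-1, 112)), 12170) = Add(Rational(-6609, 112), 12170) = Rational(1356431, 112)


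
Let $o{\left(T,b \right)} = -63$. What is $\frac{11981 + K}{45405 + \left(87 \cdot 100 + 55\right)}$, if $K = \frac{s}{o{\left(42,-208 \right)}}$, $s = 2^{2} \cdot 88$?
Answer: $\frac{754451}{3412080} \approx 0.22111$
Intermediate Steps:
$s = 352$ ($s = 4 \cdot 88 = 352$)
$K = - \frac{352}{63}$ ($K = \frac{352}{-63} = 352 \left(- \frac{1}{63}\right) = - \frac{352}{63} \approx -5.5873$)
$\frac{11981 + K}{45405 + \left(87 \cdot 100 + 55\right)} = \frac{11981 - \frac{352}{63}}{45405 + \left(87 \cdot 100 + 55\right)} = \frac{754451}{63 \left(45405 + \left(8700 + 55\right)\right)} = \frac{754451}{63 \left(45405 + 8755\right)} = \frac{754451}{63 \cdot 54160} = \frac{754451}{63} \cdot \frac{1}{54160} = \frac{754451}{3412080}$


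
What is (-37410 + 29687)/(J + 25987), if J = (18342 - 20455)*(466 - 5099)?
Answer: -7723/9815516 ≈ -0.00078682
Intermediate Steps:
J = 9789529 (J = -2113*(-4633) = 9789529)
(-37410 + 29687)/(J + 25987) = (-37410 + 29687)/(9789529 + 25987) = -7723/9815516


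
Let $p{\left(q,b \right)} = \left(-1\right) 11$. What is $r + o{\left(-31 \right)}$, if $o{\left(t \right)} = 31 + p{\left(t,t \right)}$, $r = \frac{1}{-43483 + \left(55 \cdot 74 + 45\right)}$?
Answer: $\frac{787359}{39368} \approx 20.0$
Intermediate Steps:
$p{\left(q,b \right)} = -11$
$r = - \frac{1}{39368}$ ($r = \frac{1}{-43483 + \left(4070 + 45\right)} = \frac{1}{-43483 + 4115} = \frac{1}{-39368} = - \frac{1}{39368} \approx -2.5401 \cdot 10^{-5}$)
$o{\left(t \right)} = 20$ ($o{\left(t \right)} = 31 - 11 = 20$)
$r + o{\left(-31 \right)} = - \frac{1}{39368} + 20 = \frac{787359}{39368}$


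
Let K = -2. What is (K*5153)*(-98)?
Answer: 1009988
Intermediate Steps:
(K*5153)*(-98) = -2*5153*(-98) = -10306*(-98) = 1009988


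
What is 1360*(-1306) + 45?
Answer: -1776115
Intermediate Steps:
1360*(-1306) + 45 = -1776160 + 45 = -1776115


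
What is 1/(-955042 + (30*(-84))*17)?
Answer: -1/997882 ≈ -1.0021e-6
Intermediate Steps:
1/(-955042 + (30*(-84))*17) = 1/(-955042 - 2520*17) = 1/(-955042 - 42840) = 1/(-997882) = -1/997882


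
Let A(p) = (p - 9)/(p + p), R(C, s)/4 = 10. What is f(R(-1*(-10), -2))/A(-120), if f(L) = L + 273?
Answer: 25040/43 ≈ 582.33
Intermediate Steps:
R(C, s) = 40 (R(C, s) = 4*10 = 40)
f(L) = 273 + L
A(p) = (-9 + p)/(2*p) (A(p) = (-9 + p)/((2*p)) = (-9 + p)*(1/(2*p)) = (-9 + p)/(2*p))
f(R(-1*(-10), -2))/A(-120) = (273 + 40)/(((1/2)*(-9 - 120)/(-120))) = 313/(((1/2)*(-1/120)*(-129))) = 313/(43/80) = 313*(80/43) = 25040/43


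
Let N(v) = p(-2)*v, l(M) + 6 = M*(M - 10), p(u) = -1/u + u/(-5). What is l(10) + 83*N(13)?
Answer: 9651/10 ≈ 965.10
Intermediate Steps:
p(u) = -1/u - u/5 (p(u) = -1/u + u*(-⅕) = -1/u - u/5)
l(M) = -6 + M*(-10 + M) (l(M) = -6 + M*(M - 10) = -6 + M*(-10 + M))
N(v) = 9*v/10 (N(v) = (-1/(-2) - ⅕*(-2))*v = (-1*(-½) + ⅖)*v = (½ + ⅖)*v = 9*v/10)
l(10) + 83*N(13) = (-6 + 10² - 10*10) + 83*((9/10)*13) = (-6 + 100 - 100) + 83*(117/10) = -6 + 9711/10 = 9651/10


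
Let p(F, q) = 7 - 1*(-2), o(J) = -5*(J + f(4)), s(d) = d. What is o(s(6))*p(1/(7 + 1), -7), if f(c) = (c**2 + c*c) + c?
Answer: -1890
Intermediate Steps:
f(c) = c + 2*c**2 (f(c) = (c**2 + c**2) + c = 2*c**2 + c = c + 2*c**2)
o(J) = -180 - 5*J (o(J) = -5*(J + 4*(1 + 2*4)) = -5*(J + 4*(1 + 8)) = -5*(J + 4*9) = -5*(J + 36) = -5*(36 + J) = -180 - 5*J)
p(F, q) = 9 (p(F, q) = 7 + 2 = 9)
o(s(6))*p(1/(7 + 1), -7) = (-180 - 5*6)*9 = (-180 - 30)*9 = -210*9 = -1890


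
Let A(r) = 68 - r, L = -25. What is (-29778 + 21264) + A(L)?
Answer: -8421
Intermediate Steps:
(-29778 + 21264) + A(L) = (-29778 + 21264) + (68 - 1*(-25)) = -8514 + (68 + 25) = -8514 + 93 = -8421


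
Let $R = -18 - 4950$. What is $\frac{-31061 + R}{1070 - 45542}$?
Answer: $\frac{36029}{44472} \approx 0.81015$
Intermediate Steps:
$R = -4968$ ($R = -18 - 4950 = -4968$)
$\frac{-31061 + R}{1070 - 45542} = \frac{-31061 - 4968}{1070 - 45542} = - \frac{36029}{1070 - 45542} = - \frac{36029}{-44472} = \left(-36029\right) \left(- \frac{1}{44472}\right) = \frac{36029}{44472}$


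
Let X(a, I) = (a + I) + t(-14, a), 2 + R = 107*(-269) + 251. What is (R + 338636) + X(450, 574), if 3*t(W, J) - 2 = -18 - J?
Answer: 932912/3 ≈ 3.1097e+5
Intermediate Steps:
t(W, J) = -16/3 - J/3 (t(W, J) = ⅔ + (-18 - J)/3 = ⅔ + (-6 - J/3) = -16/3 - J/3)
R = -28534 (R = -2 + (107*(-269) + 251) = -2 + (-28783 + 251) = -2 - 28532 = -28534)
X(a, I) = -16/3 + I + 2*a/3 (X(a, I) = (a + I) + (-16/3 - a/3) = (I + a) + (-16/3 - a/3) = -16/3 + I + 2*a/3)
(R + 338636) + X(450, 574) = (-28534 + 338636) + (-16/3 + 574 + (⅔)*450) = 310102 + (-16/3 + 574 + 300) = 310102 + 2606/3 = 932912/3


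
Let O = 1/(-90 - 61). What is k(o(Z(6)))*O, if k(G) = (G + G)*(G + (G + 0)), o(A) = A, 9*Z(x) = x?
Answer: -16/1359 ≈ -0.011773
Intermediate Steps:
Z(x) = x/9
k(G) = 4*G² (k(G) = (2*G)*(G + G) = (2*G)*(2*G) = 4*G²)
O = -1/151 (O = 1/(-151) = -1/151 ≈ -0.0066225)
k(o(Z(6)))*O = (4*((⅑)*6)²)*(-1/151) = (4*(⅔)²)*(-1/151) = (4*(4/9))*(-1/151) = (16/9)*(-1/151) = -16/1359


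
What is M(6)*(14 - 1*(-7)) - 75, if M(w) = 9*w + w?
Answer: 1185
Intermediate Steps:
M(w) = 10*w
M(6)*(14 - 1*(-7)) - 75 = (10*6)*(14 - 1*(-7)) - 75 = 60*(14 + 7) - 75 = 60*21 - 75 = 1260 - 75 = 1185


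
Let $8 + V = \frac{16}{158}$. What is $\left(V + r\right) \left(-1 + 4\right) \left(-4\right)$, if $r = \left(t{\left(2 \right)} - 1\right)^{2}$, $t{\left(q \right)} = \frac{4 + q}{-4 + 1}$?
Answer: $- \frac{1044}{79} \approx -13.215$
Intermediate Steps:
$V = - \frac{624}{79}$ ($V = -8 + \frac{16}{158} = -8 + 16 \cdot \frac{1}{158} = -8 + \frac{8}{79} = - \frac{624}{79} \approx -7.8987$)
$t{\left(q \right)} = - \frac{4}{3} - \frac{q}{3}$ ($t{\left(q \right)} = \frac{4 + q}{-3} = \left(4 + q\right) \left(- \frac{1}{3}\right) = - \frac{4}{3} - \frac{q}{3}$)
$r = 9$ ($r = \left(\left(- \frac{4}{3} - \frac{2}{3}\right) - 1\right)^{2} = \left(-2 - 1\right)^{2} = \left(-3\right)^{2} = 9$)
$\left(V + r\right) \left(-1 + 4\right) \left(-4\right) = \left(- \frac{624}{79} + 9\right) \left(-1 + 4\right) \left(-4\right) = \frac{87 \cdot 3 \left(-4\right)}{79} = \frac{87}{79} \left(-12\right) = - \frac{1044}{79}$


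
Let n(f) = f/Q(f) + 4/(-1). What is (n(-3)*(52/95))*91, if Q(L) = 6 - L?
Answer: -61516/285 ≈ -215.85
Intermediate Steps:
n(f) = -4 + f/(6 - f) (n(f) = f/(6 - f) + 4/(-1) = f/(6 - f) + 4*(-1) = f/(6 - f) - 4 = -4 + f/(6 - f))
(n(-3)*(52/95))*91 = (((24 - 5*(-3))/(-6 - 3))*(52/95))*91 = (((24 + 15)/(-9))*(52*(1/95)))*91 = (-⅑*39*(52/95))*91 = -13/3*52/95*91 = -676/285*91 = -61516/285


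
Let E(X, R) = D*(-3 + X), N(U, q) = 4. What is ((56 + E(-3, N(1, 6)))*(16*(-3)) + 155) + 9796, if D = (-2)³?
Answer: 4959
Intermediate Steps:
D = -8
E(X, R) = 24 - 8*X (E(X, R) = -8*(-3 + X) = 24 - 8*X)
((56 + E(-3, N(1, 6)))*(16*(-3)) + 155) + 9796 = ((56 + (24 - 8*(-3)))*(16*(-3)) + 155) + 9796 = ((56 + (24 + 24))*(-48) + 155) + 9796 = ((56 + 48)*(-48) + 155) + 9796 = (104*(-48) + 155) + 9796 = (-4992 + 155) + 9796 = -4837 + 9796 = 4959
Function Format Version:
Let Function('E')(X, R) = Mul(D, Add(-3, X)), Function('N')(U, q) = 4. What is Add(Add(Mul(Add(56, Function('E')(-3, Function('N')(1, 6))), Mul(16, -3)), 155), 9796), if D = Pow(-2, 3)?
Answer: 4959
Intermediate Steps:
D = -8
Function('E')(X, R) = Add(24, Mul(-8, X)) (Function('E')(X, R) = Mul(-8, Add(-3, X)) = Add(24, Mul(-8, X)))
Add(Add(Mul(Add(56, Function('E')(-3, Function('N')(1, 6))), Mul(16, -3)), 155), 9796) = Add(Add(Mul(Add(56, Add(24, Mul(-8, -3))), Mul(16, -3)), 155), 9796) = Add(Add(Mul(Add(56, Add(24, 24)), -48), 155), 9796) = Add(Add(Mul(Add(56, 48), -48), 155), 9796) = Add(Add(Mul(104, -48), 155), 9796) = Add(Add(-4992, 155), 9796) = Add(-4837, 9796) = 4959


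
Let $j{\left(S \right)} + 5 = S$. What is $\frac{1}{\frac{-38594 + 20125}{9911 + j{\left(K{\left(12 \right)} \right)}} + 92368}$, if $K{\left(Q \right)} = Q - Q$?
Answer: $\frac{9906}{914978939} \approx 1.0826 \cdot 10^{-5}$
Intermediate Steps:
$K{\left(Q \right)} = 0$
$j{\left(S \right)} = -5 + S$
$\frac{1}{\frac{-38594 + 20125}{9911 + j{\left(K{\left(12 \right)} \right)}} + 92368} = \frac{1}{\frac{-38594 + 20125}{9911 + \left(-5 + 0\right)} + 92368} = \frac{1}{- \frac{18469}{9911 - 5} + 92368} = \frac{1}{- \frac{18469}{9906} + 92368} = \frac{1}{\frac{914978939}{9906}} = \frac{9906}{914978939}$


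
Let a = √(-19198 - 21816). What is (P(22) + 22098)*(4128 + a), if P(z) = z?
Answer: 91311360 + 22120*I*√41014 ≈ 9.1311e+7 + 4.4797e+6*I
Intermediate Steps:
a = I*√41014 (a = √(-41014) = I*√41014 ≈ 202.52*I)
(P(22) + 22098)*(4128 + a) = (22 + 22098)*(4128 + I*√41014) = 22120*(4128 + I*√41014) = 91311360 + 22120*I*√41014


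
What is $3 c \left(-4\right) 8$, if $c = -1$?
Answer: $96$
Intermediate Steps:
$3 c \left(-4\right) 8 = 3 \left(-1\right) \left(-4\right) 8 = \left(-3\right) \left(-4\right) 8 = 12 \cdot 8 = 96$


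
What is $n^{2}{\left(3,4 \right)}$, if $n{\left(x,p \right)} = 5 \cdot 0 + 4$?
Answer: $16$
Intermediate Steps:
$n{\left(x,p \right)} = 4$ ($n{\left(x,p \right)} = 0 + 4 = 4$)
$n^{2}{\left(3,4 \right)} = 4^{2} = 16$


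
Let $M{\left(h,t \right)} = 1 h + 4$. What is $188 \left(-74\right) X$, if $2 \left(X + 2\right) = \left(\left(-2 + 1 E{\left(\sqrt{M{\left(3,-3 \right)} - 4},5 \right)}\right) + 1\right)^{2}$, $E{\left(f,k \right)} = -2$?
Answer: $-34780$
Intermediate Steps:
$M{\left(h,t \right)} = 4 + h$ ($M{\left(h,t \right)} = h + 4 = 4 + h$)
$X = \frac{5}{2}$ ($X = -2 + \frac{\left(\left(-2 + 1 \left(-2\right)\right) + 1\right)^{2}}{2} = -2 + \frac{\left(\left(-2 - 2\right) + 1\right)^{2}}{2} = -2 + \frac{\left(-4 + 1\right)^{2}}{2} = -2 + \frac{\left(-3\right)^{2}}{2} = -2 + \frac{1}{2} \cdot 9 = -2 + \frac{9}{2} = \frac{5}{2} \approx 2.5$)
$188 \left(-74\right) X = 188 \left(-74\right) \frac{5}{2} = \left(-13912\right) \frac{5}{2} = -34780$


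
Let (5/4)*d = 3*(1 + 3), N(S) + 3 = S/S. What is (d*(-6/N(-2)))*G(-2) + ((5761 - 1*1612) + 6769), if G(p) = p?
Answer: 54302/5 ≈ 10860.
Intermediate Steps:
N(S) = -2 (N(S) = -3 + S/S = -3 + 1 = -2)
d = 48/5 (d = 4*(3*(1 + 3))/5 = 4*(3*4)/5 = (⅘)*12 = 48/5 ≈ 9.6000)
(d*(-6/N(-2)))*G(-2) + ((5761 - 1*1612) + 6769) = (48*(-6/(-2))/5)*(-2) + ((5761 - 1*1612) + 6769) = (48*(-6*(-½))/5)*(-2) + ((5761 - 1612) + 6769) = ((48/5)*3)*(-2) + (4149 + 6769) = (144/5)*(-2) + 10918 = -288/5 + 10918 = 54302/5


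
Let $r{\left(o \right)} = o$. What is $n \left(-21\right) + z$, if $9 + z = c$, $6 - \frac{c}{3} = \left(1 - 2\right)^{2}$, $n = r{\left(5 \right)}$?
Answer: $-99$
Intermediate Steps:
$n = 5$
$c = 15$ ($c = 18 - 3 \left(1 - 2\right)^{2} = 18 - 3 \left(-1\right)^{2} = 18 - 3 = 15$)
$z = 6$ ($z = -9 + 15 = 6$)
$n \left(-21\right) + z = 5 \left(-21\right) + 6 = -105 + 6 = -99$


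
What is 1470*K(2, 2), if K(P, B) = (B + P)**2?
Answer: 23520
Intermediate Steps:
1470*K(2, 2) = 1470*(2 + 2)**2 = 1470*4**2 = 1470*16 = 23520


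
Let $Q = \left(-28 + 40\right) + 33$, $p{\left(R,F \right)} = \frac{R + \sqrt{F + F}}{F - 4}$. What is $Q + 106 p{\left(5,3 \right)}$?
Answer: $-485 - 106 \sqrt{6} \approx -744.65$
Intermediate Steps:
$p{\left(R,F \right)} = \frac{R + \sqrt{2} \sqrt{F}}{-4 + F}$ ($p{\left(R,F \right)} = \frac{R + \sqrt{2 F}}{-4 + F} = \frac{R + \sqrt{2} \sqrt{F}}{-4 + F}$)
$Q = 45$ ($Q = 12 + 33 = 45$)
$Q + 106 p{\left(5,3 \right)} = 45 + 106 \frac{5 + \sqrt{2} \sqrt{3}}{-4 + 3} = 45 + 106 \frac{5 + \sqrt{6}}{-1} = 45 + 106 \left(- (5 + \sqrt{6})\right) = 45 + 106 \left(-5 - \sqrt{6}\right) = 45 - \left(530 + 106 \sqrt{6}\right) = -485 - 106 \sqrt{6}$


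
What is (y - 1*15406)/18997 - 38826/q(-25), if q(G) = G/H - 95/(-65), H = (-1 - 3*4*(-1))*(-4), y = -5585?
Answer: -15626619005/816871 ≈ -19130.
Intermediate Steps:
H = -44 (H = (-1 - 12*(-1))*(-4) = (-1 + 12)*(-4) = 11*(-4) = -44)
q(G) = 19/13 - G/44 (q(G) = G/(-44) - 95/(-65) = G*(-1/44) - 95*(-1/65) = -G/44 + 19/13 = 19/13 - G/44)
(y - 1*15406)/18997 - 38826/q(-25) = (-5585 - 1*15406)/18997 - 38826/(19/13 - 1/44*(-25)) = (-5585 - 15406)*(1/18997) - 38826/(19/13 + 25/44) = -20991*1/18997 - 38826/1161/572 = -20991/18997 - 38826*572/1161 = -20991/18997 - 822536/43 = -15626619005/816871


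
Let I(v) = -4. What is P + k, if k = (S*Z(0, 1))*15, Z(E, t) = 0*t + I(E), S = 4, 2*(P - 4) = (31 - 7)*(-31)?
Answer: -608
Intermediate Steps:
P = -368 (P = 4 + ((31 - 7)*(-31))/2 = 4 + (24*(-31))/2 = 4 + (1/2)*(-744) = 4 - 372 = -368)
Z(E, t) = -4 (Z(E, t) = 0*t - 4 = 0 - 4 = -4)
k = -240 (k = (4*(-4))*15 = -16*15 = -240)
P + k = -368 - 240 = -608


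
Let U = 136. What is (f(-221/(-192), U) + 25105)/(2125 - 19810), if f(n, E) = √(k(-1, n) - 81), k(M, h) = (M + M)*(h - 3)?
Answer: -5021/3537 - I*√44526/424440 ≈ -1.4196 - 0.00049715*I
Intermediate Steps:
k(M, h) = 2*M*(-3 + h) (k(M, h) = (2*M)*(-3 + h) = 2*M*(-3 + h))
f(n, E) = √(-75 - 2*n) (f(n, E) = √(2*(-1)*(-3 + n) - 81) = √((6 - 2*n) - 81) = √(-75 - 2*n))
(f(-221/(-192), U) + 25105)/(2125 - 19810) = (√(-75 - (-442)/(-192)) + 25105)/(2125 - 19810) = (√(-75 - (-442)*(-1)/192) + 25105)/(-17685) = (√(-75 - 2*221/192) + 25105)*(-1/17685) = (√(-75 - 221/96) + 25105)*(-1/17685) = (√(-7421/96) + 25105)*(-1/17685) = (I*√44526/24 + 25105)*(-1/17685) = (25105 + I*√44526/24)*(-1/17685) = -5021/3537 - I*√44526/424440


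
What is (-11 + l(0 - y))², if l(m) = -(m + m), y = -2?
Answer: 225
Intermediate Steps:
l(m) = -2*m
(-11 + l(0 - y))² = (-11 - 2*(0 - 1*(-2)))² = (-11 - 2*(0 + 2))² = (-11 - 2*2)² = (-11 - 4)² = (-15)² = 225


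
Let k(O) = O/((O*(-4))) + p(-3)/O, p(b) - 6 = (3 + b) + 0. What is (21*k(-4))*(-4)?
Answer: 147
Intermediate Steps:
p(b) = 9 + b (p(b) = 6 + ((3 + b) + 0) = 6 + (3 + b) = 9 + b)
k(O) = -¼ + 6/O (k(O) = O/((O*(-4))) + (9 - 3)/O = O/((-4*O)) + 6/O = O*(-1/(4*O)) + 6/O = -¼ + 6/O)
(21*k(-4))*(-4) = (21*((¼)*(24 - 1*(-4))/(-4)))*(-4) = (21*((¼)*(-¼)*(24 + 4)))*(-4) = (21*((¼)*(-¼)*28))*(-4) = (21*(-7/4))*(-4) = -147/4*(-4) = 147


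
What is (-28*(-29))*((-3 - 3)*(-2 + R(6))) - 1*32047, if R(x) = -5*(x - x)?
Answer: -22303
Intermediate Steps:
R(x) = 0 (R(x) = -5*0 = 0)
(-28*(-29))*((-3 - 3)*(-2 + R(6))) - 1*32047 = (-28*(-29))*((-3 - 3)*(-2 + 0)) - 1*32047 = 812*(-6*(-2)) - 32047 = 812*12 - 32047 = 9744 - 32047 = -22303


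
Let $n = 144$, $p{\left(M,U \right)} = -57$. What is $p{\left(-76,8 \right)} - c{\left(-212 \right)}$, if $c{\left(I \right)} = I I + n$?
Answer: $-45145$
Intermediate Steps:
$c{\left(I \right)} = 144 + I^{2}$ ($c{\left(I \right)} = I I + 144 = I^{2} + 144 = 144 + I^{2}$)
$p{\left(-76,8 \right)} - c{\left(-212 \right)} = -57 - \left(144 + \left(-212\right)^{2}\right) = -57 - \left(144 + 44944\right) = -57 - 45088 = -45145$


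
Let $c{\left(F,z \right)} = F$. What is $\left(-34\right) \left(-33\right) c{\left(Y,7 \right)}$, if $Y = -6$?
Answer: $-6732$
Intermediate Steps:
$\left(-34\right) \left(-33\right) c{\left(Y,7 \right)} = \left(-34\right) \left(-33\right) \left(-6\right) = 1122 \left(-6\right) = -6732$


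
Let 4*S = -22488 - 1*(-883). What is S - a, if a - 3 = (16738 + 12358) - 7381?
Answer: -108477/4 ≈ -27119.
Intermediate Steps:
S = -21605/4 (S = (-22488 - 1*(-883))/4 = (-22488 + 883)/4 = (¼)*(-21605) = -21605/4 ≈ -5401.3)
a = 21718 (a = 3 + ((16738 + 12358) - 7381) = 3 + (29096 - 7381) = 3 + 21715 = 21718)
S - a = -21605/4 - 1*21718 = -21605/4 - 21718 = -108477/4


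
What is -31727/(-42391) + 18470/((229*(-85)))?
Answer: -33079143/165028163 ≈ -0.20045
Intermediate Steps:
-31727/(-42391) + 18470/((229*(-85))) = -31727*(-1/42391) + 18470/(-19465) = 31727/42391 + 18470*(-1/19465) = 31727/42391 - 3694/3893 = -33079143/165028163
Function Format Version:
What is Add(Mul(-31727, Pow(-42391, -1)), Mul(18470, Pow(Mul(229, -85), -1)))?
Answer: Rational(-33079143, 165028163) ≈ -0.20045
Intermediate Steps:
Add(Mul(-31727, Pow(-42391, -1)), Mul(18470, Pow(Mul(229, -85), -1))) = Add(Mul(-31727, Rational(-1, 42391)), Mul(18470, Pow(-19465, -1))) = Add(Rational(31727, 42391), Mul(18470, Rational(-1, 19465))) = Add(Rational(31727, 42391), Rational(-3694, 3893)) = Rational(-33079143, 165028163)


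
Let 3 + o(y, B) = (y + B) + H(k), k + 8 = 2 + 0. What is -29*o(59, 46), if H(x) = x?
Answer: -2784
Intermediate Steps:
k = -6 (k = -8 + (2 + 0) = -8 + 2 = -6)
o(y, B) = -9 + B + y (o(y, B) = -3 + ((y + B) - 6) = -3 + ((B + y) - 6) = -3 + (-6 + B + y) = -9 + B + y)
-29*o(59, 46) = -29*(-9 + 46 + 59) = -29*96 = -2784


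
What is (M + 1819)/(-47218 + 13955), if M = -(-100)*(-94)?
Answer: 7581/33263 ≈ 0.22791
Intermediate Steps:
M = -9400 (M = -25*376 = -9400)
(M + 1819)/(-47218 + 13955) = (-9400 + 1819)/(-47218 + 13955) = -7581/(-33263) = -7581*(-1/33263) = 7581/33263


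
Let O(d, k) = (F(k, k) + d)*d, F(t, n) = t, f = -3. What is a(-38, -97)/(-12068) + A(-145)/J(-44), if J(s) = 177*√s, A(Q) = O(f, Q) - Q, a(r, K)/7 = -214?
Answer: 107/862 - 589*I*√11/3894 ≈ 0.12413 - 0.50167*I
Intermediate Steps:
a(r, K) = -1498 (a(r, K) = 7*(-214) = -1498)
O(d, k) = d*(d + k) (O(d, k) = (k + d)*d = (d + k)*d = d*(d + k))
A(Q) = 9 - 4*Q (A(Q) = -3*(-3 + Q) - Q = (9 - 3*Q) - Q = 9 - 4*Q)
a(-38, -97)/(-12068) + A(-145)/J(-44) = -1498/(-12068) + (9 - 4*(-145))/((177*√(-44))) = -1498*(-1/12068) + (9 + 580)/((177*(2*I*√11))) = 107/862 + 589/((354*I*√11)) = 107/862 + 589*(-I*√11/3894) = 107/862 - 589*I*√11/3894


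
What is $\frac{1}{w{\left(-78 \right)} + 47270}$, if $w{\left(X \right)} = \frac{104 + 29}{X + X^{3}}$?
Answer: $\frac{474630}{22435759967} \approx 2.1155 \cdot 10^{-5}$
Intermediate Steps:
$w{\left(X \right)} = \frac{133}{X + X^{3}}$
$\frac{1}{w{\left(-78 \right)} + 47270} = \frac{1}{\frac{133}{-78 + \left(-78\right)^{3}} + 47270} = \frac{1}{\frac{133}{-78 - 474552} + 47270} = \frac{1}{\frac{133}{-474630} + 47270} = \frac{1}{133 \left(- \frac{1}{474630}\right) + 47270} = \frac{1}{- \frac{133}{474630} + 47270} = \frac{1}{\frac{22435759967}{474630}} = \frac{474630}{22435759967}$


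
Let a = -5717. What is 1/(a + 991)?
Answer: -1/4726 ≈ -0.00021160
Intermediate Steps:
1/(a + 991) = 1/(-5717 + 991) = 1/(-4726) = -1/4726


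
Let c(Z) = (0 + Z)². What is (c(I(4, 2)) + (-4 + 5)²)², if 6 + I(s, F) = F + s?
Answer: 1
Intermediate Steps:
I(s, F) = -6 + F + s (I(s, F) = -6 + (F + s) = -6 + F + s)
c(Z) = Z²
(c(I(4, 2)) + (-4 + 5)²)² = ((-6 + 2 + 4)² + (-4 + 5)²)² = (0² + 1²)² = (0 + 1)² = 1² = 1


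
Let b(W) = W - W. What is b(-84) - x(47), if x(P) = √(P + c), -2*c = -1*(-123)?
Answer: -I*√58/2 ≈ -3.8079*I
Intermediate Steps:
b(W) = 0
c = -123/2 (c = -(-1)*(-123)/2 = -½*123 = -123/2 ≈ -61.500)
x(P) = √(-123/2 + P) (x(P) = √(P - 123/2) = √(-123/2 + P))
b(-84) - x(47) = 0 - √(-246 + 4*47)/2 = 0 - √(-246 + 188)/2 = 0 - √(-58)/2 = 0 - I*√58/2 = -I*√58/2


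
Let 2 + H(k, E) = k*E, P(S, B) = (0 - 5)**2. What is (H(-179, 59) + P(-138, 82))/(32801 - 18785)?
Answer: -5269/7008 ≈ -0.75185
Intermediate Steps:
P(S, B) = 25 (P(S, B) = (-5)**2 = 25)
H(k, E) = -2 + E*k (H(k, E) = -2 + k*E = -2 + E*k)
(H(-179, 59) + P(-138, 82))/(32801 - 18785) = ((-2 + 59*(-179)) + 25)/(32801 - 18785) = ((-2 - 10561) + 25)/14016 = (-10563 + 25)*(1/14016) = -10538*1/14016 = -5269/7008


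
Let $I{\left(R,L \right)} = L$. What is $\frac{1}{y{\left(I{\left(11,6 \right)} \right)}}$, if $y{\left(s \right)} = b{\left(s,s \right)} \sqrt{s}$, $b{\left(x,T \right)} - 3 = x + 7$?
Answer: $\frac{\sqrt{6}}{96} \approx 0.025516$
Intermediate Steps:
$b{\left(x,T \right)} = 10 + x$ ($b{\left(x,T \right)} = 3 + \left(x + 7\right) = 3 + \left(7 + x\right) = 10 + x$)
$y{\left(s \right)} = \sqrt{s} \left(10 + s\right)$ ($y{\left(s \right)} = \left(10 + s\right) \sqrt{s} = \sqrt{s} \left(10 + s\right)$)
$\frac{1}{y{\left(I{\left(11,6 \right)} \right)}} = \frac{1}{\sqrt{6} \left(10 + 6\right)} = \frac{1}{\sqrt{6} \cdot 16} = \frac{1}{16 \sqrt{6}} = \frac{\sqrt{6}}{96}$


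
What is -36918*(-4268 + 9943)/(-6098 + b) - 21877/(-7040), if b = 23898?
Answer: -7372792627/626560 ≈ -11767.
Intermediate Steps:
-36918*(-4268 + 9943)/(-6098 + b) - 21877/(-7040) = -36918*(-4268 + 9943)/(-6098 + 23898) - 21877/(-7040) = -36918/(17800/5675) - 21877*(-1/7040) = -36918/(17800*(1/5675)) + 21877/7040 = -36918/712/227 + 21877/7040 = -36918*227/712 + 21877/7040 = -4190193/356 + 21877/7040 = -7372792627/626560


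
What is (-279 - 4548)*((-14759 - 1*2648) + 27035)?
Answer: -46474356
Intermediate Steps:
(-279 - 4548)*((-14759 - 1*2648) + 27035) = -4827*((-14759 - 2648) + 27035) = -4827*(-17407 + 27035) = -4827*9628 = -46474356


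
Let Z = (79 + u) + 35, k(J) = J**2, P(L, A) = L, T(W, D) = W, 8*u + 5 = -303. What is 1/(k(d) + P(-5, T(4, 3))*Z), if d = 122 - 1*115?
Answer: -2/657 ≈ -0.0030441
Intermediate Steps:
u = -77/2 (u = -5/8 + (1/8)*(-303) = -5/8 - 303/8 = -77/2 ≈ -38.500)
d = 7 (d = 122 - 115 = 7)
Z = 151/2 (Z = (79 - 77/2) + 35 = 81/2 + 35 = 151/2 ≈ 75.500)
1/(k(d) + P(-5, T(4, 3))*Z) = 1/(7**2 - 5*151/2) = 1/(49 - 755/2) = 1/(-657/2) = -2/657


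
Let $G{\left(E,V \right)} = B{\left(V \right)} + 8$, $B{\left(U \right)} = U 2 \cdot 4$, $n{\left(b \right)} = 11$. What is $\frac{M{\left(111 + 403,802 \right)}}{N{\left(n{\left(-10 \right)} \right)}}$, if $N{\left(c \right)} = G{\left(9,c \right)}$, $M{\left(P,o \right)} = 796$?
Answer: $\frac{199}{24} \approx 8.2917$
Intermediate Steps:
$B{\left(U \right)} = 8 U$ ($B{\left(U \right)} = 2 U 4 = 8 U$)
$G{\left(E,V \right)} = 8 + 8 V$ ($G{\left(E,V \right)} = 8 V + 8 = 8 + 8 V$)
$N{\left(c \right)} = 8 + 8 c$
$\frac{M{\left(111 + 403,802 \right)}}{N{\left(n{\left(-10 \right)} \right)}} = \frac{796}{8 + 8 \cdot 11} = \frac{796}{8 + 88} = \frac{796}{96} = 796 \cdot \frac{1}{96} = \frac{199}{24}$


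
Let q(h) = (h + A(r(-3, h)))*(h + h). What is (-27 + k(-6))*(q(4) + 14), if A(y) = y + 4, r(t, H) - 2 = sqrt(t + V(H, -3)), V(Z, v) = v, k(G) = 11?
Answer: -1504 - 128*I*sqrt(6) ≈ -1504.0 - 313.53*I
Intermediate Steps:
r(t, H) = 2 + sqrt(-3 + t) (r(t, H) = 2 + sqrt(t - 3) = 2 + sqrt(-3 + t))
A(y) = 4 + y
q(h) = 2*h*(6 + h + I*sqrt(6)) (q(h) = (h + (4 + (2 + sqrt(-3 - 3))))*(h + h) = (h + (4 + (2 + sqrt(-6))))*(2*h) = (h + (4 + (2 + I*sqrt(6))))*(2*h) = (h + (6 + I*sqrt(6)))*(2*h) = (6 + h + I*sqrt(6))*(2*h) = 2*h*(6 + h + I*sqrt(6)))
(-27 + k(-6))*(q(4) + 14) = (-27 + 11)*(2*4*(6 + 4 + I*sqrt(6)) + 14) = -16*(2*4*(10 + I*sqrt(6)) + 14) = -16*((80 + 8*I*sqrt(6)) + 14) = -16*(94 + 8*I*sqrt(6)) = -1504 - 128*I*sqrt(6)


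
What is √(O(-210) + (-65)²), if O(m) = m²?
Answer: 5*√1933 ≈ 219.83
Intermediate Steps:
√(O(-210) + (-65)²) = √((-210)² + (-65)²) = √(44100 + 4225) = √48325 = 5*√1933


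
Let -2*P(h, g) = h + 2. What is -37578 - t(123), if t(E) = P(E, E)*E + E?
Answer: -60027/2 ≈ -30014.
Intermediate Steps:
P(h, g) = -1 - h/2 (P(h, g) = -(h + 2)/2 = -(2 + h)/2 = -1 - h/2)
t(E) = E + E*(-1 - E/2) (t(E) = (-1 - E/2)*E + E = E*(-1 - E/2) + E = E + E*(-1 - E/2))
-37578 - t(123) = -37578 - (-1)*123²/2 = -37578 - (-1)*15129/2 = -37578 - 1*(-15129/2) = -37578 + 15129/2 = -60027/2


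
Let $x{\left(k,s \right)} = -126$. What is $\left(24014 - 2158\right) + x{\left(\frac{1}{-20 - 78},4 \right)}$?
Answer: $21730$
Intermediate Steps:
$\left(24014 - 2158\right) + x{\left(\frac{1}{-20 - 78},4 \right)} = \left(24014 - 2158\right) - 126 = 21856 - 126 = 21730$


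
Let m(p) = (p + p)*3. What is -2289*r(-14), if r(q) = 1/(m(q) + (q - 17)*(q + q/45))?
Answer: -14715/2312 ≈ -6.3646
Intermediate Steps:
m(p) = 6*p (m(p) = (2*p)*3 = 6*p)
r(q) = 1/(6*q + 46*q*(-17 + q)/45) (r(q) = 1/(6*q + (q - 17)*(q + q/45)) = 1/(6*q + (-17 + q)*(q + q*(1/45))) = 1/(6*q + (-17 + q)*(q + q/45)) = 1/(6*q + (-17 + q)*(46*q/45)) = 1/(6*q + 46*q*(-17 + q)/45))
-2289*r(-14) = -103005/(2*(-14)*(-256 + 23*(-14))) = -103005*(-1)/(2*14*(-256 - 322)) = -103005*(-1)/(2*14*(-578)) = -103005*(-1)*(-1)/(2*14*578) = -2289*45/16184 = -14715/2312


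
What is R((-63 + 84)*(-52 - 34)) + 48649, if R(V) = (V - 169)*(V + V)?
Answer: 7182349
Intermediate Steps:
R(V) = 2*V*(-169 + V) (R(V) = (-169 + V)*(2*V) = 2*V*(-169 + V))
R((-63 + 84)*(-52 - 34)) + 48649 = 2*((-63 + 84)*(-52 - 34))*(-169 + (-63 + 84)*(-52 - 34)) + 48649 = 2*(21*(-86))*(-169 + 21*(-86)) + 48649 = 2*(-1806)*(-169 - 1806) + 48649 = 2*(-1806)*(-1975) + 48649 = 7133700 + 48649 = 7182349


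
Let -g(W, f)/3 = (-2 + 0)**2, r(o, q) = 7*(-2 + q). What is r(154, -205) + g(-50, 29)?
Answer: -1461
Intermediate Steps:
r(o, q) = -14 + 7*q
g(W, f) = -12 (g(W, f) = -3*(-2 + 0)**2 = -3*(-2)**2 = -3*4 = -12)
r(154, -205) + g(-50, 29) = (-14 + 7*(-205)) - 12 = (-14 - 1435) - 12 = -1449 - 12 = -1461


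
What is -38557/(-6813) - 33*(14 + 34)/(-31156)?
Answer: 303018421/53066457 ≈ 5.7102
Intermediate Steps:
-38557/(-6813) - 33*(14 + 34)/(-31156) = -38557*(-1/6813) - 33*48*(-1/31156) = 38557/6813 - 1584*(-1/31156) = 38557/6813 + 396/7789 = 303018421/53066457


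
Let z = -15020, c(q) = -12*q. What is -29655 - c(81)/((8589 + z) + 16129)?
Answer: -143796609/4849 ≈ -29655.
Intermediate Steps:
-29655 - c(81)/((8589 + z) + 16129) = -29655 - (-12*81)/((8589 - 15020) + 16129) = -29655 - (-972)/(-6431 + 16129) = -29655 - (-972)/9698 = -29655 - 1*(-486/4849) = -29655 + 486/4849 = -143796609/4849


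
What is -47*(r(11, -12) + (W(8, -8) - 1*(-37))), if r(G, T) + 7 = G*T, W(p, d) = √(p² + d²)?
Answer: 4794 - 376*√2 ≈ 4262.3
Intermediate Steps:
W(p, d) = √(d² + p²)
r(G, T) = -7 + G*T
-47*(r(11, -12) + (W(8, -8) - 1*(-37))) = -47*((-7 + 11*(-12)) + (√((-8)² + 8²) - 1*(-37))) = -47*((-7 - 132) + (√(64 + 64) + 37)) = -47*(-139 + (√128 + 37)) = -47*(-139 + (8*√2 + 37)) = -47*(-139 + (37 + 8*√2)) = -47*(-102 + 8*√2) = 4794 - 376*√2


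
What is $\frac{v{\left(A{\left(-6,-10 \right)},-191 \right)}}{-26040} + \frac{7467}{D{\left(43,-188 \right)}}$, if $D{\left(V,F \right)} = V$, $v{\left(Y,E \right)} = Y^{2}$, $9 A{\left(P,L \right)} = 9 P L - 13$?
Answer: $\frac{507669443}{2925720} \approx 173.52$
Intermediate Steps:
$A{\left(P,L \right)} = - \frac{13}{9} + L P$ ($A{\left(P,L \right)} = \frac{9 P L - 13}{9} = \frac{9 L P - 13}{9} = \frac{-13 + 9 L P}{9} = - \frac{13}{9} + L P$)
$\frac{v{\left(A{\left(-6,-10 \right)},-191 \right)}}{-26040} + \frac{7467}{D{\left(43,-188 \right)}} = \frac{\left(- \frac{13}{9} - -60\right)^{2}}{-26040} + \frac{7467}{43} = \left(- \frac{13}{9} + 60\right)^{2} \left(- \frac{1}{26040}\right) + 7467 \cdot \frac{1}{43} = \left(\frac{527}{9}\right)^{2} \left(- \frac{1}{26040}\right) + \frac{7467}{43} = \frac{277729}{81} \left(- \frac{1}{26040}\right) + \frac{7467}{43} = - \frac{8959}{68040} + \frac{7467}{43} = \frac{507669443}{2925720}$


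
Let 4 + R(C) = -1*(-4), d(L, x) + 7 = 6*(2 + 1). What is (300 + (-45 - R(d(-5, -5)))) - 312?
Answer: -57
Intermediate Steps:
d(L, x) = 11 (d(L, x) = -7 + 6*(2 + 1) = -7 + 6*3 = -7 + 18 = 11)
R(C) = 0 (R(C) = -4 - 1*(-4) = -4 + 4 = 0)
(300 + (-45 - R(d(-5, -5)))) - 312 = (300 + (-45 - 1*0)) - 312 = (300 + (-45 + 0)) - 312 = (300 - 45) - 312 = 255 - 312 = -57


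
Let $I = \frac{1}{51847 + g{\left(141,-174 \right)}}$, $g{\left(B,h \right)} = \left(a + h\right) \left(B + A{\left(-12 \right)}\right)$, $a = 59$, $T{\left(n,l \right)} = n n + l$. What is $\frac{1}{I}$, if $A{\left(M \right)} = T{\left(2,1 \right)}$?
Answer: $35057$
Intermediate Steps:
$T{\left(n,l \right)} = l + n^{2}$ ($T{\left(n,l \right)} = n^{2} + l = l + n^{2}$)
$A{\left(M \right)} = 5$ ($A{\left(M \right)} = 1 + 2^{2} = 1 + 4 = 5$)
$g{\left(B,h \right)} = \left(5 + B\right) \left(59 + h\right)$ ($g{\left(B,h \right)} = \left(59 + h\right) \left(B + 5\right) = \left(59 + h\right) \left(5 + B\right) = \left(5 + B\right) \left(59 + h\right)$)
$I = \frac{1}{35057}$ ($I = \frac{1}{51847 + \left(295 + 5 \left(-174\right) + 59 \cdot 141 + 141 \left(-174\right)\right)} = \frac{1}{51847 + \left(295 - 870 + 8319 - 24534\right)} = \frac{1}{51847 - 16790} = \frac{1}{35057} \approx 2.8525 \cdot 10^{-5}$)
$\frac{1}{I} = \frac{1}{\frac{1}{35057}} = 35057$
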